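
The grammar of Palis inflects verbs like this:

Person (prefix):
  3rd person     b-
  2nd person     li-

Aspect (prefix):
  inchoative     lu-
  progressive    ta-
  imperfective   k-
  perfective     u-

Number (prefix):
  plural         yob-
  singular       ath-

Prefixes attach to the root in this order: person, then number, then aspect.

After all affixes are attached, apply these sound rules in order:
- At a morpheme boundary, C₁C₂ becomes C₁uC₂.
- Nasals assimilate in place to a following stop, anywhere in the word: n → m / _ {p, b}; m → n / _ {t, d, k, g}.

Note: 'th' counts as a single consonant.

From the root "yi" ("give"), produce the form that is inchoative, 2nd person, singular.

Attach person 2nd person li- → liyi.
Attach number singular ath- → athliyi.
Attach aspect inchoative lu- → luathliyi.
Apply epenthesis: luathliyi → luathuliyi.
Nasal assimilation: no change.

luathuliyi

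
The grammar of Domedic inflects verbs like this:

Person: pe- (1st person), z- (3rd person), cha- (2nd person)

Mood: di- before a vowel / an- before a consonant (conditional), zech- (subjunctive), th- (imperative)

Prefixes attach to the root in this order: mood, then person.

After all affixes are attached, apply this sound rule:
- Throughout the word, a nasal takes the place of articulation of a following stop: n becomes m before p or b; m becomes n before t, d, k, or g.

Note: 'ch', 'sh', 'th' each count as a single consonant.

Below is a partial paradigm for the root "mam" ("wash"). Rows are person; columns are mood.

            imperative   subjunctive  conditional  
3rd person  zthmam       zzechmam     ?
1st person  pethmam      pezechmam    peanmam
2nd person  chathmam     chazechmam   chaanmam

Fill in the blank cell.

Attach mood conditional an- (before consonant 'm') → anmam.
Attach person 3rd person z- → zanmam.
Nasal assimilation: no change.

zanmam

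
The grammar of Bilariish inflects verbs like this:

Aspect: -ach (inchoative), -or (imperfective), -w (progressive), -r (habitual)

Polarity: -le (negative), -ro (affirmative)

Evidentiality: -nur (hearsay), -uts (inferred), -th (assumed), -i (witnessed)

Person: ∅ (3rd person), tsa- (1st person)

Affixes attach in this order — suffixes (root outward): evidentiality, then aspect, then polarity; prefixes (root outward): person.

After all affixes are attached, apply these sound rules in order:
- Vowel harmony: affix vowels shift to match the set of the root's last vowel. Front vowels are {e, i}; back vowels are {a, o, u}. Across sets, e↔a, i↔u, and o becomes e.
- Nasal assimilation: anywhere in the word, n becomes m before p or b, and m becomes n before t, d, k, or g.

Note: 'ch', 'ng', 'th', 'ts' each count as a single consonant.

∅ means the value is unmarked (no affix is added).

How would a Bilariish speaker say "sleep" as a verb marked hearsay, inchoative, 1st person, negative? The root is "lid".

tselidnirechle

Attach person 1st person tsa- → tsalid.
Attach evidentiality hearsay -nur → tsalidnur.
Attach aspect inchoative -ach → tsalidnurach.
Attach polarity negative -le → tsalidnurachle.
Apply vowel harmony: tsalidnurachle → tselidnirechle.
Nasal assimilation: no change.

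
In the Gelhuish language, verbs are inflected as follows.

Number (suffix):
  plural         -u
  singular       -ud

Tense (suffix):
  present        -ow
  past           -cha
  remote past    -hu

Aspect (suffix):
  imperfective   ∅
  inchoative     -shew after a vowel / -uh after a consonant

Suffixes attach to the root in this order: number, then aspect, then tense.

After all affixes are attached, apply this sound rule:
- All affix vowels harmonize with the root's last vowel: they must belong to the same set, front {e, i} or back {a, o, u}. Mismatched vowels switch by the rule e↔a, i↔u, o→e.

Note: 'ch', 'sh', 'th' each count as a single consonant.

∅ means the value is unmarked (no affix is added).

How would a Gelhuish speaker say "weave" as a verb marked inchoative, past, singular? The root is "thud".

Attach number singular -ud → thudud.
Attach aspect inchoative -uh (after consonant 'd') → thududuh.
Attach tense past -cha → thududuhcha.
Vowel harmony: no change.

thududuhcha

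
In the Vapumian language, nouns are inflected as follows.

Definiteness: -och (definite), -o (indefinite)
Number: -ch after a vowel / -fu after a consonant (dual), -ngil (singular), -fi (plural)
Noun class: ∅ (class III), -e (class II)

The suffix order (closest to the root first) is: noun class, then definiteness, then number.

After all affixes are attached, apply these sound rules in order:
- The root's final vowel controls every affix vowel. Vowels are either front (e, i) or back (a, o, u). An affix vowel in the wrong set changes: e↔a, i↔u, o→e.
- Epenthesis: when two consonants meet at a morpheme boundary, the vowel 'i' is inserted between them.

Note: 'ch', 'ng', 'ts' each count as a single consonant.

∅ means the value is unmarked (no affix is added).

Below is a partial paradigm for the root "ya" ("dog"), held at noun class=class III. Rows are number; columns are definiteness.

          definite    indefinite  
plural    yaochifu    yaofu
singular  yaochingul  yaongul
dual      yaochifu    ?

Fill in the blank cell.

noun class = class III: zero marking, form stays ya.
Attach definiteness indefinite -o → yao.
Attach number dual -ch (after vowel 'o') → yaoch.
Vowel harmony: no change.
Epenthesis: no change.

yaoch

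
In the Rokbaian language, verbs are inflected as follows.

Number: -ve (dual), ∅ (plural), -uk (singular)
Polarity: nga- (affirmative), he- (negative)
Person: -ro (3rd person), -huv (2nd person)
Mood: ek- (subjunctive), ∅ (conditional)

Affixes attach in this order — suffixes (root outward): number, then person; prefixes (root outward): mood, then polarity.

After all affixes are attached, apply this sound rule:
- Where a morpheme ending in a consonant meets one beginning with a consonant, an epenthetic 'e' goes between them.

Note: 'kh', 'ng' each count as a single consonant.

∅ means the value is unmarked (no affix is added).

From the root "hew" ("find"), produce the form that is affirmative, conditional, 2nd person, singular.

ngahewukehuv

Attach number singular -uk → hewuk.
mood = conditional: zero marking, form stays hewuk.
Attach polarity affirmative nga- → ngahewuk.
Attach person 2nd person -huv → ngahewukhuv.
Apply epenthesis: ngahewukhuv → ngahewukehuv.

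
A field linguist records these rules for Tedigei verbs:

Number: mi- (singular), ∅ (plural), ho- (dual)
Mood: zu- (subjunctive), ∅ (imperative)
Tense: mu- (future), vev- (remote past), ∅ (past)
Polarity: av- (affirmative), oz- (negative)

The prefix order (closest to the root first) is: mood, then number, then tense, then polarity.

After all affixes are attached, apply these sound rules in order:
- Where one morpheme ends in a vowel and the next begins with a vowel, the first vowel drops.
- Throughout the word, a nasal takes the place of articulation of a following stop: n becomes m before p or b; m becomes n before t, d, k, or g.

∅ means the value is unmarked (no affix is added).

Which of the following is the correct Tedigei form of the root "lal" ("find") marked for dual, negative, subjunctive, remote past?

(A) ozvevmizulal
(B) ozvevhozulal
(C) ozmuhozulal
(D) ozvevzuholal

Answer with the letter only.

B

Attach mood subjunctive zu- → zulal.
Attach number dual ho- → hozulal.
Attach tense remote past vev- → vevhozulal.
Attach polarity negative oz- → ozvevhozulal.
Vowel deletion: no change.
Nasal assimilation: no change.
So the correct form is ozvevhozulal, option (B).
(D) ozvevzuholal is wrong: it has the affixes in the wrong order.
(A) ozvevmizulal is wrong: it uses singular instead of dual for number.
(C) ozmuhozulal is wrong: it uses future instead of remote past for tense.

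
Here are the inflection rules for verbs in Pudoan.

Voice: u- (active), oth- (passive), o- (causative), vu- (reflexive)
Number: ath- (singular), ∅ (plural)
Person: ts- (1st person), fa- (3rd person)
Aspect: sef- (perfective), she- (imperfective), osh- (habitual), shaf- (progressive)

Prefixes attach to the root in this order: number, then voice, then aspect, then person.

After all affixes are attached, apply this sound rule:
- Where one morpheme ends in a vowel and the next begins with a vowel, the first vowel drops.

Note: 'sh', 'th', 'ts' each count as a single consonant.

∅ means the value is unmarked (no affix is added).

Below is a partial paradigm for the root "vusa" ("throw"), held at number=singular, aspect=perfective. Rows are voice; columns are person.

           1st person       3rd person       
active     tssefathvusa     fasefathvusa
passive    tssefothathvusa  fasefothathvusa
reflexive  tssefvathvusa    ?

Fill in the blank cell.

fasefvathvusa

Attach number singular ath- → athvusa.
Attach voice reflexive vu- → vuathvusa.
Attach aspect perfective sef- → sefvuathvusa.
Attach person 3rd person fa- → fasefvuathvusa.
Apply vowel deletion: fasefvuathvusa → fasefvathvusa.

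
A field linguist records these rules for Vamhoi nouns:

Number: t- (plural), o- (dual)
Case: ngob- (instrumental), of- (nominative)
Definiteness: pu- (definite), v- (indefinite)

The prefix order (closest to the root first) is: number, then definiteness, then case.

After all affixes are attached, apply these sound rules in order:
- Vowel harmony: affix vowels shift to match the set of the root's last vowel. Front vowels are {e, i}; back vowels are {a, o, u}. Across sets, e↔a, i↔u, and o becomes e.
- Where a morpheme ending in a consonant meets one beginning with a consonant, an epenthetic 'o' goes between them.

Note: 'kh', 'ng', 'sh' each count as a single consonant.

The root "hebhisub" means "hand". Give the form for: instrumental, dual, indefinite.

ngobovohebhisub

Attach number dual o- → ohebhisub.
Attach definiteness indefinite v- → vohebhisub.
Attach case instrumental ngob- → ngobvohebhisub.
Vowel harmony: no change.
Apply epenthesis: ngobvohebhisub → ngobovohebhisub.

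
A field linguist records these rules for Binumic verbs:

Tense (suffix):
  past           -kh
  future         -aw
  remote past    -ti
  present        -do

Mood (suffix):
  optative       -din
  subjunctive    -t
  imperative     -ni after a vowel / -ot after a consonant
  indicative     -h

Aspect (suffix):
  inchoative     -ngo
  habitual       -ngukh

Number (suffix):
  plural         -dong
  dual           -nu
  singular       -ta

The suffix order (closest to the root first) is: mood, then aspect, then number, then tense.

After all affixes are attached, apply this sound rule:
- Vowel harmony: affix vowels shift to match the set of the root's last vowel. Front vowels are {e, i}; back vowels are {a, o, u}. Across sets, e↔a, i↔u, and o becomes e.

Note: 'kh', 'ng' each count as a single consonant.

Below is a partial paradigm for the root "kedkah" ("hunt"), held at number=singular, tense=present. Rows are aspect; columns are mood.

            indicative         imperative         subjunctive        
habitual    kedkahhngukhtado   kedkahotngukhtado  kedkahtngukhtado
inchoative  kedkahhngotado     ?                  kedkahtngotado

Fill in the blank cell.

Attach mood imperative -ot (after consonant 'h') → kedkahot.
Attach aspect inchoative -ngo → kedkahotngo.
Attach number singular -ta → kedkahotngota.
Attach tense present -do → kedkahotngotado.
Vowel harmony: no change.

kedkahotngotado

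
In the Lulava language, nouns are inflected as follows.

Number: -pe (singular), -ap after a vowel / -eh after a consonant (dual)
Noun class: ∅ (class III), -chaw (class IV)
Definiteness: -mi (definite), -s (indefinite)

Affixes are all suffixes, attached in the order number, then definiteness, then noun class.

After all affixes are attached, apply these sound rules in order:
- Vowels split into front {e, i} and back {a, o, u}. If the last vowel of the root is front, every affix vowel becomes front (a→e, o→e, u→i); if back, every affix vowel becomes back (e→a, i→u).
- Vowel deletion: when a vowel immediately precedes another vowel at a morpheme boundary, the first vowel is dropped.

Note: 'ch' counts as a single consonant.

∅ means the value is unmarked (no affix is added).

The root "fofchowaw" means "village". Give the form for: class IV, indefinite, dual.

fofchowawahschaw

Attach number dual -eh (after consonant 'w') → fofchowaweh.
Attach definiteness indefinite -s → fofchowawehs.
Attach noun class class IV -chaw → fofchowawehschaw.
Apply vowel harmony: fofchowawehschaw → fofchowawahschaw.
Vowel deletion: no change.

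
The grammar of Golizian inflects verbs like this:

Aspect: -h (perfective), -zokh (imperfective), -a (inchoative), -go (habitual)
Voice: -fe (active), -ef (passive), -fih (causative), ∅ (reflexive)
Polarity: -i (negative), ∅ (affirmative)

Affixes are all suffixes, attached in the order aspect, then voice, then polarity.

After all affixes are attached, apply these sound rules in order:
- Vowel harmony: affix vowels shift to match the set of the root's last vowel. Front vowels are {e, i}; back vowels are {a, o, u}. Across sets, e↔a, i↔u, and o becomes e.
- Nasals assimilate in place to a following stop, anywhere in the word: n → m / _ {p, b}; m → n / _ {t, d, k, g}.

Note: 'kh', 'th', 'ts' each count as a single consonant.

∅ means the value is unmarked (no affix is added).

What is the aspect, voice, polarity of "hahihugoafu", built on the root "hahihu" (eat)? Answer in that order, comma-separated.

habitual, passive, negative

Segment: hahihu-go-ef-i.
aspect: -go → habitual.
voice: -ef → passive.
polarity: -i → negative.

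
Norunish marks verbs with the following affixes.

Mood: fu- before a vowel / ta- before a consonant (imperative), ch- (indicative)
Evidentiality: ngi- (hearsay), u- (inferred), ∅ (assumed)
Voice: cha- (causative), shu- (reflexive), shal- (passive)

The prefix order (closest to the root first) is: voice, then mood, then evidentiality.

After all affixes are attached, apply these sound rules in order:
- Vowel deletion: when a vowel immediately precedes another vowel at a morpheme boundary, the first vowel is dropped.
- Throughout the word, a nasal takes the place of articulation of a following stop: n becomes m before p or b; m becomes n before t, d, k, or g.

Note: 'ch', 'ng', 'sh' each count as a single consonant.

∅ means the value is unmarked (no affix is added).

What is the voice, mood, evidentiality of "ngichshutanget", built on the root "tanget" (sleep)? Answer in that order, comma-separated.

reflexive, indicative, hearsay

Segment: ngi-ch-shu-tanget.
voice: shu- → reflexive.
mood: ch- → indicative.
evidentiality: ngi- → hearsay.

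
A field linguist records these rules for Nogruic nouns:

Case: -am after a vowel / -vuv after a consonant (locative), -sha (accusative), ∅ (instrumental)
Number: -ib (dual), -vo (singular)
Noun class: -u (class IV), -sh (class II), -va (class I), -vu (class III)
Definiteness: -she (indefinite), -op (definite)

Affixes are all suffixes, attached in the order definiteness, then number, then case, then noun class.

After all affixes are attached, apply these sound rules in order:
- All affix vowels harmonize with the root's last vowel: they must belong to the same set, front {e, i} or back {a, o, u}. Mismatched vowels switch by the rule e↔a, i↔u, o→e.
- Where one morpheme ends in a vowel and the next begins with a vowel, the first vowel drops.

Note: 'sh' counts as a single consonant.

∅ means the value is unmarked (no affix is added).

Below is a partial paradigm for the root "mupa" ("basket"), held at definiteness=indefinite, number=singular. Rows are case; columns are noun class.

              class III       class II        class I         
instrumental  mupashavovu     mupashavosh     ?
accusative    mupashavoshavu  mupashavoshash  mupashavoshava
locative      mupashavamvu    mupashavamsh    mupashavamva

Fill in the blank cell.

mupashavova

Attach definiteness indefinite -she → mupashe.
Attach number singular -vo → mupashevo.
case = instrumental: zero marking, form stays mupashevo.
Attach noun class class I -va → mupashevova.
Apply vowel harmony: mupashevova → mupashavova.
Vowel deletion: no change.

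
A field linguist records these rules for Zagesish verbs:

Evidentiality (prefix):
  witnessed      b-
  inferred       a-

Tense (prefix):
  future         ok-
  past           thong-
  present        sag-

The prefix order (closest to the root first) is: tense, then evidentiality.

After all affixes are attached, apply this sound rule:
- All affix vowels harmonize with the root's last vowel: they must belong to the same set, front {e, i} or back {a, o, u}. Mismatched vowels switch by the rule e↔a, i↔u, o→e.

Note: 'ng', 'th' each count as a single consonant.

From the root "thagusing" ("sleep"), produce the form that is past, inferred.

Attach tense past thong- → thongthagusing.
Attach evidentiality inferred a- → athongthagusing.
Apply vowel harmony: athongthagusing → ethengthagusing.

ethengthagusing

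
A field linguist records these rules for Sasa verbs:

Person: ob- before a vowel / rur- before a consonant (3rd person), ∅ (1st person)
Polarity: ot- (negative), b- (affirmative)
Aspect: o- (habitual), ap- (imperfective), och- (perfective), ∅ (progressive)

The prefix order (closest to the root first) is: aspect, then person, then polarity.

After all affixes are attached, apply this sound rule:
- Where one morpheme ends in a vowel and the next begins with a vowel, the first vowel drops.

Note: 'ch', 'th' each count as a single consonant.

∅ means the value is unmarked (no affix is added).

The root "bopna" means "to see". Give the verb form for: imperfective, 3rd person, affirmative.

bobapbopna

Attach aspect imperfective ap- → apbopna.
Attach person 3rd person ob- (before vowel 'a') → obapbopna.
Attach polarity affirmative b- → bobapbopna.
Vowel deletion: no change.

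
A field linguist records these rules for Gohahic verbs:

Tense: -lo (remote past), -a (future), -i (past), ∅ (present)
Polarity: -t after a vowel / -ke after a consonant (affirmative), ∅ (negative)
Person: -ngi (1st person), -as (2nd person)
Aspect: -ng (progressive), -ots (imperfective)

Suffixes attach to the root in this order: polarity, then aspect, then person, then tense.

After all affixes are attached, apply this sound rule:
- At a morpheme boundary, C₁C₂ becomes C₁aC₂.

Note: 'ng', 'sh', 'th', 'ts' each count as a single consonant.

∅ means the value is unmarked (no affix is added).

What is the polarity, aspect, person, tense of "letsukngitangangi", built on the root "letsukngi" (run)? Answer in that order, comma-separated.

Segment: letsukngi-t-ng-ngi.
polarity: -t/ke → affirmative.
aspect: -ng → progressive.
person: -ngi → 1st person.
tense: ∅ → present.

affirmative, progressive, 1st person, present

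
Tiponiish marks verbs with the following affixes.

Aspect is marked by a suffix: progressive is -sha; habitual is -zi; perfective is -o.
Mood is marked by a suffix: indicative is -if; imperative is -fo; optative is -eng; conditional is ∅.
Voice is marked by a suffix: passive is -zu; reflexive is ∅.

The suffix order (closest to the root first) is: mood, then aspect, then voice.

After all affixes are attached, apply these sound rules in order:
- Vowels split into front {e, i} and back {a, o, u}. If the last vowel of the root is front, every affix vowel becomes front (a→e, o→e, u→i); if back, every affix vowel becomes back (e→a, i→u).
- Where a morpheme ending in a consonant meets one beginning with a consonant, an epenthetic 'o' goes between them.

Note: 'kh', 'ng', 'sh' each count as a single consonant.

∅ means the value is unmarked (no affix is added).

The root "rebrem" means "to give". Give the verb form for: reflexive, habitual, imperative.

Attach mood imperative -fo → rebremfo.
Attach aspect habitual -zi → rebremfozi.
voice = reflexive: zero marking, form stays rebremfozi.
Apply vowel harmony: rebremfozi → rebremfezi.
Apply epenthesis: rebremfezi → rebremofezi.

rebremofezi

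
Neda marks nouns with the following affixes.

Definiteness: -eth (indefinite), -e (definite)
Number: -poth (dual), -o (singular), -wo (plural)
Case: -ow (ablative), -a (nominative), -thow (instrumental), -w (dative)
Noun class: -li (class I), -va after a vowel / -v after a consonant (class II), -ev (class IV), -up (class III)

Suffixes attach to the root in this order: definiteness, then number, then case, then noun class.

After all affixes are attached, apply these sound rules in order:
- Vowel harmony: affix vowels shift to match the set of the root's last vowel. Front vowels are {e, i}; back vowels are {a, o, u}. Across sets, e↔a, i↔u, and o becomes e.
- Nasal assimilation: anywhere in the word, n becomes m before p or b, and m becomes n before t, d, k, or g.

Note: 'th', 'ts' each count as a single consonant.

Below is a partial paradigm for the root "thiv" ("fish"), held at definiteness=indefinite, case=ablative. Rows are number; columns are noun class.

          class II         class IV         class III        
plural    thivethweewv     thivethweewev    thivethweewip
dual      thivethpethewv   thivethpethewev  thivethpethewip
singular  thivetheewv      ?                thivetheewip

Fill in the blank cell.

thivetheewev

Attach definiteness indefinite -eth → thiveth.
Attach number singular -o → thivetho.
Attach case ablative -ow → thivethoow.
Attach noun class class IV -ev → thivethoowev.
Apply vowel harmony: thivethoowev → thivetheewev.
Nasal assimilation: no change.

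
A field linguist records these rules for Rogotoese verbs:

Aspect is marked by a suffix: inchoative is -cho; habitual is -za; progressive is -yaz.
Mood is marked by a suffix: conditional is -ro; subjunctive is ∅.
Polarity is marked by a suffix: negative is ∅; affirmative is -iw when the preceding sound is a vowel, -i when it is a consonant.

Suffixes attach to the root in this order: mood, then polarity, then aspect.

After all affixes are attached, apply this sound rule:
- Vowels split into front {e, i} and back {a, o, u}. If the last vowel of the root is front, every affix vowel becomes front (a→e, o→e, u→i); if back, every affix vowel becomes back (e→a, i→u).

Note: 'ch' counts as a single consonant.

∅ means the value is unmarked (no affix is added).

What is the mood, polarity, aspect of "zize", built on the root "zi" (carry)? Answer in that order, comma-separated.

subjunctive, negative, habitual

Segment: zi-za.
mood: ∅ → subjunctive.
polarity: ∅ → negative.
aspect: -za → habitual.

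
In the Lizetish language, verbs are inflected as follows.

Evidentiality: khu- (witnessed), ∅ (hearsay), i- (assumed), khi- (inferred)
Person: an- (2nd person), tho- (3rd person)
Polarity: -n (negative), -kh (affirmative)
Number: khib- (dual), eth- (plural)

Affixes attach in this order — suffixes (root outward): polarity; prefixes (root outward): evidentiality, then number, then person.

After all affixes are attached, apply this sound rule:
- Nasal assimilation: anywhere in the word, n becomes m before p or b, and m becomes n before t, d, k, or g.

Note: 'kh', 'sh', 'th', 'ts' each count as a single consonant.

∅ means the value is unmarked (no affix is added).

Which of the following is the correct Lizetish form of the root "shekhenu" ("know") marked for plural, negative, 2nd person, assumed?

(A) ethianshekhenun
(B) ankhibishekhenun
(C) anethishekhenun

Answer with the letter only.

C

Attach polarity negative -n → shekhenun.
Attach evidentiality assumed i- → ishekhenun.
Attach number plural eth- → ethishekhenun.
Attach person 2nd person an- → anethishekhenun.
Nasal assimilation: no change.
So the correct form is anethishekhenun, option (C).
(B) ankhibishekhenun is wrong: it uses dual instead of plural for number.
(A) ethianshekhenun is wrong: it has the affixes in the wrong order.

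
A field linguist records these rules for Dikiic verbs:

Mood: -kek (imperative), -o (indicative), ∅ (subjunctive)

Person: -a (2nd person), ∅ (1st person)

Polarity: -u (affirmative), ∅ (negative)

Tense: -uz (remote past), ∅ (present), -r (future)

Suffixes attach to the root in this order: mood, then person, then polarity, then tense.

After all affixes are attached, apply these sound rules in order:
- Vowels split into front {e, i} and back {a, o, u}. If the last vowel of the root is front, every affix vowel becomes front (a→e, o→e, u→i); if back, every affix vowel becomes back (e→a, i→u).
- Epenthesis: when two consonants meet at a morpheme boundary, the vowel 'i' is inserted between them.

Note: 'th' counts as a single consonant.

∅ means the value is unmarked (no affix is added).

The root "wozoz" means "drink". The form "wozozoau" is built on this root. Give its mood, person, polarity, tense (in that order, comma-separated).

Segment: wozoz-o-a-u.
mood: -o → indicative.
person: -a → 2nd person.
polarity: -u → affirmative.
tense: ∅ → present.

indicative, 2nd person, affirmative, present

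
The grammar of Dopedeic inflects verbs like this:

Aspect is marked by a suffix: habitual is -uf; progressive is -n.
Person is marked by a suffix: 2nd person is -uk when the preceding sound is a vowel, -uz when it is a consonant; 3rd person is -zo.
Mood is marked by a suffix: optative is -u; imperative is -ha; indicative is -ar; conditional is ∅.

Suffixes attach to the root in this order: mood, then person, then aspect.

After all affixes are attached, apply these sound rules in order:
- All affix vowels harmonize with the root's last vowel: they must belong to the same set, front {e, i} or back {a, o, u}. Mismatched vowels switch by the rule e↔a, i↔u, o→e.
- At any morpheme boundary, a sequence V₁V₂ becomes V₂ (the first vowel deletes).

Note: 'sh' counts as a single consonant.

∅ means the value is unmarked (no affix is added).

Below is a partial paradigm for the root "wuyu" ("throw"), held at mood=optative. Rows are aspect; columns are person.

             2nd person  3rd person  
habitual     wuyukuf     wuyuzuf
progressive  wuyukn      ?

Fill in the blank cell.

wuyuzon

Attach mood optative -u → wuyuu.
Attach person 3rd person -zo → wuyuuzo.
Attach aspect progressive -n → wuyuuzon.
Vowel harmony: no change.
Apply vowel deletion: wuyuuzon → wuyuzon.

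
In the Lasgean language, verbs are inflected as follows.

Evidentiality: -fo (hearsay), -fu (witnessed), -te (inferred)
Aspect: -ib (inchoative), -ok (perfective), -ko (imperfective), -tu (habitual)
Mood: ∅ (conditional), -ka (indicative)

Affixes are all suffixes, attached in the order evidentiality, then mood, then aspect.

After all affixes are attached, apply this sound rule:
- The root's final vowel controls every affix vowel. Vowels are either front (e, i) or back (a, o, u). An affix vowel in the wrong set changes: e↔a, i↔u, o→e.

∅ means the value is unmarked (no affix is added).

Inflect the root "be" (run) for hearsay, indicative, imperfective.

befekeke

Attach evidentiality hearsay -fo → befo.
Attach mood indicative -ka → befoka.
Attach aspect imperfective -ko → befokako.
Apply vowel harmony: befokako → befekeke.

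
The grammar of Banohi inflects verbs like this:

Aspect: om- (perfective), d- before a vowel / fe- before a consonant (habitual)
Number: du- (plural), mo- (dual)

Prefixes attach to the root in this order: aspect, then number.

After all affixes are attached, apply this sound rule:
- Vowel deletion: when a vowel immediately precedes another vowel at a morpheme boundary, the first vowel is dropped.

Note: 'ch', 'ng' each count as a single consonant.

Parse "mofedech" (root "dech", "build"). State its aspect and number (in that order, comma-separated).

Segment: mo-fe-dech.
aspect: d/fe- → habitual.
number: mo- → dual.

habitual, dual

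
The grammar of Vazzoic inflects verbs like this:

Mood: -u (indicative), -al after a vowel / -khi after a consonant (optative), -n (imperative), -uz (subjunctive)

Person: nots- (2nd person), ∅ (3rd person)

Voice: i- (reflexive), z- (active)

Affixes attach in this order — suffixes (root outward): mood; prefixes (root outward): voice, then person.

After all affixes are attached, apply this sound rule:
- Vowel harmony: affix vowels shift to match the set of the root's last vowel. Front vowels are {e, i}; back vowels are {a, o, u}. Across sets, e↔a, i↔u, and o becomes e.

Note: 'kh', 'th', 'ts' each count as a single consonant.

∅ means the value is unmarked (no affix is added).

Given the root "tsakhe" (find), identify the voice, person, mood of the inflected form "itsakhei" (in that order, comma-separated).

Segment: i-tsakhe-u.
voice: i- → reflexive.
person: ∅ → 3rd person.
mood: -u → indicative.

reflexive, 3rd person, indicative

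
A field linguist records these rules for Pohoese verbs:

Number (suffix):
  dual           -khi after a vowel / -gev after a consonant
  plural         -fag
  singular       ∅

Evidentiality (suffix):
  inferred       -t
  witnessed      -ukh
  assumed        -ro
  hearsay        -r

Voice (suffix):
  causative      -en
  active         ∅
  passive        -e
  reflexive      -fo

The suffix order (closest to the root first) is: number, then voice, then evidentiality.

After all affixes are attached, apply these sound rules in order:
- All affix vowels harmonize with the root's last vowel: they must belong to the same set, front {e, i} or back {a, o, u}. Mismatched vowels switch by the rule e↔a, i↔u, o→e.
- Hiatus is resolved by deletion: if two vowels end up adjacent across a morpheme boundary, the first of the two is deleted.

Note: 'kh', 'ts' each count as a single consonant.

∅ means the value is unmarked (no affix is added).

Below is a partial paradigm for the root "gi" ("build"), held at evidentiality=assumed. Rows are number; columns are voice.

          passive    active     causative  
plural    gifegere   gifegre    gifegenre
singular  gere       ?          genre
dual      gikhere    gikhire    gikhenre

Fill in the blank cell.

number = singular: zero marking, form stays gi.
voice = active: zero marking, form stays gi.
Attach evidentiality assumed -ro → giro.
Apply vowel harmony: giro → gire.
Vowel deletion: no change.

gire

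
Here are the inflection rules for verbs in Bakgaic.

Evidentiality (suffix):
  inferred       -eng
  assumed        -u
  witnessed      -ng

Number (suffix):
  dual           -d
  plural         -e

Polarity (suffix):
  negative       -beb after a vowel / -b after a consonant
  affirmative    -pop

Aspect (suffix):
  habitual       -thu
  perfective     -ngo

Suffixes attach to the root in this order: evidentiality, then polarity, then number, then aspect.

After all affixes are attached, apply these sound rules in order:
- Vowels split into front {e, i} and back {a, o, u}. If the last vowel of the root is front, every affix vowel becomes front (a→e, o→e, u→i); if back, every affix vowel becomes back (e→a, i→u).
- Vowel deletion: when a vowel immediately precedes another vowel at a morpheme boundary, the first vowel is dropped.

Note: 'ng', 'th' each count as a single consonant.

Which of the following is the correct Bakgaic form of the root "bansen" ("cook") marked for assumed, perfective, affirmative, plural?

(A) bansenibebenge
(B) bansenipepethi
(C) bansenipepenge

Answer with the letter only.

C

Attach evidentiality assumed -u → bansenu.
Attach polarity affirmative -pop → bansenupop.
Attach number plural -e → bansenupope.
Attach aspect perfective -ngo → bansenupopengo.
Apply vowel harmony: bansenupopengo → bansenipepenge.
Vowel deletion: no change.
So the correct form is bansenipepenge, option (C).
(B) bansenipepethi is wrong: it uses habitual instead of perfective for aspect.
(A) bansenibebenge is wrong: it uses negative instead of affirmative for polarity.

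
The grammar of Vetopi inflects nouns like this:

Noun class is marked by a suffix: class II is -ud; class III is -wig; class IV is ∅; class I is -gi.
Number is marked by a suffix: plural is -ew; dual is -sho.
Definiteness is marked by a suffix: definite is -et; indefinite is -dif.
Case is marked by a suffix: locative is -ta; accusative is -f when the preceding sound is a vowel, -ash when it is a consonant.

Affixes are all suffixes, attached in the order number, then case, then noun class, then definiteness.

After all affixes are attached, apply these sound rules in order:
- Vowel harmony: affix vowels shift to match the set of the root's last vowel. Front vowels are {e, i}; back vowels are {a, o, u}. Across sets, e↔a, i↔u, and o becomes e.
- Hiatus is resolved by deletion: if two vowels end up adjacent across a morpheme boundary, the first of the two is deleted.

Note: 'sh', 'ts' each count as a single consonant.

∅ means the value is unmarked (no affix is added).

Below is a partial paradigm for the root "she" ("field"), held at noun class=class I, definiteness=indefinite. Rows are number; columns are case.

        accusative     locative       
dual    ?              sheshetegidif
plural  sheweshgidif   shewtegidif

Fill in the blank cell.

Attach number dual -sho → shesho.
Attach case accusative -f (after vowel 'o') → sheshof.
Attach noun class class I -gi → sheshofgi.
Attach definiteness indefinite -dif → sheshofgidif.
Apply vowel harmony: sheshofgidif → sheshefgidif.
Vowel deletion: no change.

sheshefgidif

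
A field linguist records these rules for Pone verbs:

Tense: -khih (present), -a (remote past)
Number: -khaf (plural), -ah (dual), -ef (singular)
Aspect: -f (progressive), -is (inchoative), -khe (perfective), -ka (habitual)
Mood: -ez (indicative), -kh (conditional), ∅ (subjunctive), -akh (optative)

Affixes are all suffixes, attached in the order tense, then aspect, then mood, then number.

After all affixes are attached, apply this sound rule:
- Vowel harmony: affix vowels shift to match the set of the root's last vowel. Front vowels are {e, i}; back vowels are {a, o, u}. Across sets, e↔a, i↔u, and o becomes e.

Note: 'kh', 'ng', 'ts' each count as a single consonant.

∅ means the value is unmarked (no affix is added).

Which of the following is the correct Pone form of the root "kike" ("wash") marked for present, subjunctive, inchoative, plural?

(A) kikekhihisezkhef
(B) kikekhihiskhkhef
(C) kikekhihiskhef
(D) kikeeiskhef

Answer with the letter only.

C

Attach tense present -khih → kikekhih.
Attach aspect inchoative -is → kikekhihis.
mood = subjunctive: zero marking, form stays kikekhihis.
Attach number plural -khaf → kikekhihiskhaf.
Apply vowel harmony: kikekhihiskhaf → kikekhihiskhef.
So the correct form is kikekhihiskhef, option (C).
(A) kikekhihisezkhef is wrong: it uses indicative instead of subjunctive for mood.
(D) kikeeiskhef is wrong: it uses remote past instead of present for tense.
(B) kikekhihiskhkhef is wrong: it uses conditional instead of subjunctive for mood.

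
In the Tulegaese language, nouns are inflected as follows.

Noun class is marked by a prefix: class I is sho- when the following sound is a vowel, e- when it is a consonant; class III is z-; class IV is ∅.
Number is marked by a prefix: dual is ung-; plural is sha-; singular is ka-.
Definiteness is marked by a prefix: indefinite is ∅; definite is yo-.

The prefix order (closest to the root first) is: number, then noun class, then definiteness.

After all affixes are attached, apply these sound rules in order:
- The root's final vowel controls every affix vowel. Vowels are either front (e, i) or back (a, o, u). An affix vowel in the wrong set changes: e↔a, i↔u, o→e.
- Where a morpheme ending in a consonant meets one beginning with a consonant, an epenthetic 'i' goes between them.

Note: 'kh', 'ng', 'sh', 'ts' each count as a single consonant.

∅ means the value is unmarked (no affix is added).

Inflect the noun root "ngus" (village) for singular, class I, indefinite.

Attach number singular ka- → kangus.
Attach noun class class I e- (before consonant 'k') → ekangus.
definiteness = indefinite: zero marking, form stays ekangus.
Apply vowel harmony: ekangus → akangus.
Epenthesis: no change.

akangus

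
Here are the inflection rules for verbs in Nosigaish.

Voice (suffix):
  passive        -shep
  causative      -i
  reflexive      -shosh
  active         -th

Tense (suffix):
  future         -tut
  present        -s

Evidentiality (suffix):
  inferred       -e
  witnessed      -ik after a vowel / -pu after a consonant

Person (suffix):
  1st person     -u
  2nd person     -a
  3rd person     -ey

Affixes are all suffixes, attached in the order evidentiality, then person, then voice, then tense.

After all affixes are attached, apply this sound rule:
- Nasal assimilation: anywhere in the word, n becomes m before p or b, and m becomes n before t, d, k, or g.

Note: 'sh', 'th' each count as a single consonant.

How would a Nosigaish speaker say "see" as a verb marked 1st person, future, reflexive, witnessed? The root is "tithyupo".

tithyupoikushoshtut

Attach evidentiality witnessed -ik (after vowel 'o') → tithyupoik.
Attach person 1st person -u → tithyupoiku.
Attach voice reflexive -shosh → tithyupoikushosh.
Attach tense future -tut → tithyupoikushoshtut.
Nasal assimilation: no change.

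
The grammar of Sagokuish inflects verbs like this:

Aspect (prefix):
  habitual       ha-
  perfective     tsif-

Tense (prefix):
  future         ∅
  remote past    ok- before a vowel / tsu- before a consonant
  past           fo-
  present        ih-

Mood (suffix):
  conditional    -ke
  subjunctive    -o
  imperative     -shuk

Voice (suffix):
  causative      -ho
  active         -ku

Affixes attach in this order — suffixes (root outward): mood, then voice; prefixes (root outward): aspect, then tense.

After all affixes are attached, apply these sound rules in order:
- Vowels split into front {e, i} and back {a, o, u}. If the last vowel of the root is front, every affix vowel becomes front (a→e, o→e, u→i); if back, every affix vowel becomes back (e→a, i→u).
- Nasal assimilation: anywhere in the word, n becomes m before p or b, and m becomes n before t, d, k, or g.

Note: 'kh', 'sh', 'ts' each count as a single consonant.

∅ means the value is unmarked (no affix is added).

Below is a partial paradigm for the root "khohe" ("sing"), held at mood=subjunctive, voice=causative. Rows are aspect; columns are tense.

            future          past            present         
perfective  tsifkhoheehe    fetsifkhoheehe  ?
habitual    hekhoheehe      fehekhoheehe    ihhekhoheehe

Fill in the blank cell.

ihtsifkhoheehe

Attach aspect perfective tsif- → tsifkhohe.
Attach mood subjunctive -o → tsifkhoheo.
Attach voice causative -ho → tsifkhoheoho.
Attach tense present ih- → ihtsifkhoheoho.
Apply vowel harmony: ihtsifkhoheoho → ihtsifkhoheehe.
Nasal assimilation: no change.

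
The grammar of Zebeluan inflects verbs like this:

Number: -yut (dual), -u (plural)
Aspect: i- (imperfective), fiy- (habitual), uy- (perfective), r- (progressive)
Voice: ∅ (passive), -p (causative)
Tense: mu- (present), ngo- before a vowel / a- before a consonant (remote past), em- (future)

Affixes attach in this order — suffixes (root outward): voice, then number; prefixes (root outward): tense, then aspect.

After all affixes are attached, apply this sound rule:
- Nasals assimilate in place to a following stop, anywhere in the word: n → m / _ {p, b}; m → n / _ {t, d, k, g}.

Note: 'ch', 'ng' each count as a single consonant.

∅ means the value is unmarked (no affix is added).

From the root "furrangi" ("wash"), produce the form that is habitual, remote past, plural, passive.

fiyafurrangiu

voice = passive: zero marking, form stays furrangi.
Attach tense remote past a- (before consonant 'f') → afurrangi.
Attach aspect habitual fiy- → fiyafurrangi.
Attach number plural -u → fiyafurrangiu.
Nasal assimilation: no change.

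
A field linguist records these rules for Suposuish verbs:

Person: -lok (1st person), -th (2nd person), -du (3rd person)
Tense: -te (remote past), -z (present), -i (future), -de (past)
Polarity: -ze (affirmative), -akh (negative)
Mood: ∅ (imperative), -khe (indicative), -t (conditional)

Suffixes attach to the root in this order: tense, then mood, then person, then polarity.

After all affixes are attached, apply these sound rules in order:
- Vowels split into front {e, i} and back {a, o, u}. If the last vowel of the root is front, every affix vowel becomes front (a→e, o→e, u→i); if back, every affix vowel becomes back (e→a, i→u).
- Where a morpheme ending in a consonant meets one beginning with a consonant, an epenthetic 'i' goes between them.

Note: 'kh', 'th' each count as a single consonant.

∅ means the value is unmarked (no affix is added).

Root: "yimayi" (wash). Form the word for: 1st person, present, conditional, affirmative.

Attach tense present -z → yimayiz.
Attach mood conditional -t → yimayizt.
Attach person 1st person -lok → yimayiztlok.
Attach polarity affirmative -ze → yimayiztlokze.
Apply vowel harmony: yimayiztlokze → yimayiztlekze.
Apply epenthesis: yimayiztlekze → yimayizitilekize.

yimayizitilekize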